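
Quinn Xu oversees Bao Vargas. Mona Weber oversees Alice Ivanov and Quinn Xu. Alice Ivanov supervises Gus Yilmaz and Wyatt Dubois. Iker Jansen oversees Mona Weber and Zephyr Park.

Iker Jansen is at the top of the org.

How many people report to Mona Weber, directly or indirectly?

5

Mona Weber directly manages Alice Ivanov, Quinn Xu. Under Alice Ivanov: Wyatt Dubois, Gus Yilmaz (2). Under Quinn Xu: Bao Vargas (1). So Mona Weber's organization is 2 direct reports plus everyone under them: 3 + 2 = 5.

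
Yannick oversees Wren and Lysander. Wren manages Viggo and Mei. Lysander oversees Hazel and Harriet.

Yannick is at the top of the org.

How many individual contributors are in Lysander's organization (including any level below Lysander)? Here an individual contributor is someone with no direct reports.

The people in Lysander's organization with no one reporting to them are Hazel, Harriet. That is 2.

2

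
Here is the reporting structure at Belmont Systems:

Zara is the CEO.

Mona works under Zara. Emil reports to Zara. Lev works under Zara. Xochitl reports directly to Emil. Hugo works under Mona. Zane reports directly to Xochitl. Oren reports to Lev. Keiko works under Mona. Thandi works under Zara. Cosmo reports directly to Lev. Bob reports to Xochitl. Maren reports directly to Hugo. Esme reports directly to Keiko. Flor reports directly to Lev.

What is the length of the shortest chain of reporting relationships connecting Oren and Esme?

Oren is 2 levels below Zara, and Esme is 3 levels below Zara (their lowest common manager). The shortest path runs up from Oren to Zara and back down to Esme: 2 + 3 = 5 links.

5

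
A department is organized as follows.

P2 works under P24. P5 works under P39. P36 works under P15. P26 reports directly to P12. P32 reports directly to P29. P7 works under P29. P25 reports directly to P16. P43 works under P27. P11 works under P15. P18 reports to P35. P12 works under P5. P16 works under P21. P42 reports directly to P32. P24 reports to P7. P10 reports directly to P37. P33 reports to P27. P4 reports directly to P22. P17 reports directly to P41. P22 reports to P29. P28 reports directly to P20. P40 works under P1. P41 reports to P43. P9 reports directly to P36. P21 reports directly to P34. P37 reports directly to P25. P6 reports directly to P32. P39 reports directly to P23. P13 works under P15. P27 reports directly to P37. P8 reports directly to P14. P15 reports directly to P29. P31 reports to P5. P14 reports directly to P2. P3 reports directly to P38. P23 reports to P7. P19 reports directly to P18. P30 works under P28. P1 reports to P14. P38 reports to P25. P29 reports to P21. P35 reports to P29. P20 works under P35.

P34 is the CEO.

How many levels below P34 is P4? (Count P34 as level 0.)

4

Chain from P4 up to P34: P4 → P22 → P29 → P21 → P34. That is 4 steps up, so P4 is 4 levels below P34.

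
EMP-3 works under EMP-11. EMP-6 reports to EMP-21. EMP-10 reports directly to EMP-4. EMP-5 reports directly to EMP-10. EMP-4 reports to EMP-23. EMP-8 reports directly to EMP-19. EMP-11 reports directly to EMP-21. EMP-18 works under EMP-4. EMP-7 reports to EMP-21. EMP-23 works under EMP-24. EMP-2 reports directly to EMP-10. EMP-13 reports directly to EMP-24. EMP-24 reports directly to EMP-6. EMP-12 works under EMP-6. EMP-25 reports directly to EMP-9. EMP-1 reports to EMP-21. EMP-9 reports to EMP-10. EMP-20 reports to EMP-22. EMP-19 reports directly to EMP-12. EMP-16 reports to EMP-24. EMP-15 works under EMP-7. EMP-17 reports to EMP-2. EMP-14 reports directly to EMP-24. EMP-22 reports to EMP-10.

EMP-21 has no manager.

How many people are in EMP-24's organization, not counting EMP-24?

14

EMP-24 directly manages EMP-23, EMP-13, EMP-16, EMP-14. Under EMP-23: EMP-4, EMP-18, EMP-10, EMP-22, EMP-20, EMP-9, EMP-25, EMP-5, EMP-2, EMP-17 (10). EMP-13 has no reports. EMP-16 has no reports. EMP-14 has no reports. So EMP-24's organization is 4 direct reports plus everyone under them: 11 + 1 + 1 + 1 = 14.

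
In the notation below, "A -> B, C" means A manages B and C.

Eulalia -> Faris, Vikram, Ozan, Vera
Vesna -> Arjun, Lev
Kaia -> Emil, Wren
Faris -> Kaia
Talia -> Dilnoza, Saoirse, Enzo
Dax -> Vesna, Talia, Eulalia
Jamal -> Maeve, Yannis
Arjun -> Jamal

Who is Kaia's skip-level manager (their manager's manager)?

Eulalia

Kaia reports to Faris, and Faris reports to Eulalia. So Kaia's skip-level manager is Eulalia.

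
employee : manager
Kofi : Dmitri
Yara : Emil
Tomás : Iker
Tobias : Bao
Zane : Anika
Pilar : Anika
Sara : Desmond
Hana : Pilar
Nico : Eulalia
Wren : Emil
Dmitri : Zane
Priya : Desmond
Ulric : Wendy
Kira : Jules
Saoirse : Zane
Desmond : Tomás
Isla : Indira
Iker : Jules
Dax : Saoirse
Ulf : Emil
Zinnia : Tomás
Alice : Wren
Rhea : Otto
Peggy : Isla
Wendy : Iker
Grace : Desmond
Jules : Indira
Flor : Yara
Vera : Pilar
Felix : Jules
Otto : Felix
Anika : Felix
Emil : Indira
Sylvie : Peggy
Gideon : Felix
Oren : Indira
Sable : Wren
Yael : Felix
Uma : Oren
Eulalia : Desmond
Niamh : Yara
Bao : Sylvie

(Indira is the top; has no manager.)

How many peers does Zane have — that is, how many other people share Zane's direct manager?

Zane reports to Anika. Anika's other direct reports are Pilar — 1 peer.

1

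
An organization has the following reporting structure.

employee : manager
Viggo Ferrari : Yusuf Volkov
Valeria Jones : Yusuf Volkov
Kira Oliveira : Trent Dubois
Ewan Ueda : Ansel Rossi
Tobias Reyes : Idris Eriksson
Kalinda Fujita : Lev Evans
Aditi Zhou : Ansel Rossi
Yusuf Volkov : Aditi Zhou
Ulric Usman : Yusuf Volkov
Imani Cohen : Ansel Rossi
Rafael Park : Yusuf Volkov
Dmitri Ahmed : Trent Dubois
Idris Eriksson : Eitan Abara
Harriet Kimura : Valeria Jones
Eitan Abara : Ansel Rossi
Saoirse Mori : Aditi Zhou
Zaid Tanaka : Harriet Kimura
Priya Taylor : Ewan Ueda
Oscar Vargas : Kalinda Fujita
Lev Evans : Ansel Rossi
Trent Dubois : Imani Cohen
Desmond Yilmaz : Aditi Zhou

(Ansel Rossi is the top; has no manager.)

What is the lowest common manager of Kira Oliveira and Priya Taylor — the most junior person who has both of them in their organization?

Ansel Rossi

Kira Oliveira's chain of managers is Trent Dubois, Imani Cohen, Ansel Rossi. Priya Taylor's chain of managers is Ewan Ueda, Ansel Rossi. The first manager that appears in both chains is Ansel Rossi.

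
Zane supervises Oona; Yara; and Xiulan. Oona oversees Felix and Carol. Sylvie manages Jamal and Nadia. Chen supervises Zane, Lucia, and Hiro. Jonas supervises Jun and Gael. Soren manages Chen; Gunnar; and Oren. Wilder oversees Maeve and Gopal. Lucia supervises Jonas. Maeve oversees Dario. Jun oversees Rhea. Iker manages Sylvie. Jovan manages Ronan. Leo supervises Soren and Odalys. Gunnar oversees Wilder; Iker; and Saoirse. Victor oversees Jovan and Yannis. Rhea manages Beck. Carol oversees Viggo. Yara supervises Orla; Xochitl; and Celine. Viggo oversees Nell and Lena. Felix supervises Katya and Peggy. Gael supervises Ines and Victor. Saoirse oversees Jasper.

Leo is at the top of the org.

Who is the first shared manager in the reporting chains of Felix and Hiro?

Chen

Felix's chain of managers is Oona, Zane, Chen, Soren, Leo. Hiro's chain of managers is Chen, Soren, Leo. The first manager that appears in both chains is Chen.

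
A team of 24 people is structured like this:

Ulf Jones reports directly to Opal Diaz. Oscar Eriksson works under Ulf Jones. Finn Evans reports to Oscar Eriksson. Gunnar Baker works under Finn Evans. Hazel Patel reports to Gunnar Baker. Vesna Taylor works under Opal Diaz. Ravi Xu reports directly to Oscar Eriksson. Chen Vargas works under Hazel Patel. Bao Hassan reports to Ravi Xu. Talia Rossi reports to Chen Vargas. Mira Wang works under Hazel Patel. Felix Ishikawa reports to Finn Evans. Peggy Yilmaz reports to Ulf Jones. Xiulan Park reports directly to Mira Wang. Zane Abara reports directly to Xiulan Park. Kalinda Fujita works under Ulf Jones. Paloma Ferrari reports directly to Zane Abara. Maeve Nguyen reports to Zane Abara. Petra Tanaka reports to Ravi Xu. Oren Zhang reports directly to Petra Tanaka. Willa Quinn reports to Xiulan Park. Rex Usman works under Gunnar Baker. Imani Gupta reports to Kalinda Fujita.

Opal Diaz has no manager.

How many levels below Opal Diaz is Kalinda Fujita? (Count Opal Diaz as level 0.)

Chain from Kalinda Fujita up to Opal Diaz: Kalinda Fujita → Ulf Jones → Opal Diaz. That is 2 steps up, so Kalinda Fujita is 2 levels below Opal Diaz.

2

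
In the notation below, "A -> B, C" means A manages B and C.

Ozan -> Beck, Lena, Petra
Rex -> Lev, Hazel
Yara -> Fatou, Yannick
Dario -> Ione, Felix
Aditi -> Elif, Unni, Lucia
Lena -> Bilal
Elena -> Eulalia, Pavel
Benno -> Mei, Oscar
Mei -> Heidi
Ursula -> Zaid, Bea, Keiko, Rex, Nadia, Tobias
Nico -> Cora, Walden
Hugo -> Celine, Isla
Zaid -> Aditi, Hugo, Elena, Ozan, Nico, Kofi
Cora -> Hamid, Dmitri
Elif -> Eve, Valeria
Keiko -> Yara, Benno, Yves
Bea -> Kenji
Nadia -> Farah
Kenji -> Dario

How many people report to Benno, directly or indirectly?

3

Benno directly manages Mei, Oscar. Under Mei: Heidi (1). Oscar has no reports. So Benno's organization is 2 direct reports plus everyone under them: 2 + 1 = 3.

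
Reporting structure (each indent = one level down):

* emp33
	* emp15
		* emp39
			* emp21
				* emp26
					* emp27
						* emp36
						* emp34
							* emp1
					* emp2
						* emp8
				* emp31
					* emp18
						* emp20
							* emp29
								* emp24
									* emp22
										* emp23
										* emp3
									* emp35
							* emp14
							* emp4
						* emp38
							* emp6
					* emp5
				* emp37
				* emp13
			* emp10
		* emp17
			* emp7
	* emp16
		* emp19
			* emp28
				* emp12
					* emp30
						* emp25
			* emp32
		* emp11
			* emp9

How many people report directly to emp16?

emp16 directly manages emp19, emp11. That is 2 direct reports.

2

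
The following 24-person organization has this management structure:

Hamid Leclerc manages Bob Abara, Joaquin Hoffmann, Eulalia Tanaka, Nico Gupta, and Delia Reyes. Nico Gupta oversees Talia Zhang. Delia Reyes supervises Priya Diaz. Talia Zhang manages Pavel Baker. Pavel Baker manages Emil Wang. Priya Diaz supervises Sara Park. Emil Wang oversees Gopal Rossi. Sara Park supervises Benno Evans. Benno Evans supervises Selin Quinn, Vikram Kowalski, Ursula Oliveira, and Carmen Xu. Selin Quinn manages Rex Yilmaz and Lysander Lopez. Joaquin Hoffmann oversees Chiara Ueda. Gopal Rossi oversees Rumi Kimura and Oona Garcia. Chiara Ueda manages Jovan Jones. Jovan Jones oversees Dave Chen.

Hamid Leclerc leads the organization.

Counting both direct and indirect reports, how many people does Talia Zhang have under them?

5

Talia Zhang directly manages Pavel Baker. Under Pavel Baker: Emil Wang, Gopal Rossi, Oona Garcia, Rumi Kimura (4). That's 5 in total.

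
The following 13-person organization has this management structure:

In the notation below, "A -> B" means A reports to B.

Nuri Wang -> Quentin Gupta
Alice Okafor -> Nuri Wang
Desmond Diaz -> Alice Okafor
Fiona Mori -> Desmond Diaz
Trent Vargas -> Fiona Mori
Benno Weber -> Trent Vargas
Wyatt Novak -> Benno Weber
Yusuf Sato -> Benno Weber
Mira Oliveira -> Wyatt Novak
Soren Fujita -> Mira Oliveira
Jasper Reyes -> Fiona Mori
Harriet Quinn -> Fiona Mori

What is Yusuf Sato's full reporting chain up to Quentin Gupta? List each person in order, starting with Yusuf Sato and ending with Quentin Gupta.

Yusuf Sato reports to Benno Weber. Benno Weber reports to Trent Vargas. Trent Vargas reports to Fiona Mori. Fiona Mori reports to Desmond Diaz. Desmond Diaz reports to Alice Okafor. Alice Okafor reports to Nuri Wang. Nuri Wang reports to Quentin Gupta. Quentin Gupta is at the top.

Yusuf Sato -> Benno Weber -> Trent Vargas -> Fiona Mori -> Desmond Diaz -> Alice Okafor -> Nuri Wang -> Quentin Gupta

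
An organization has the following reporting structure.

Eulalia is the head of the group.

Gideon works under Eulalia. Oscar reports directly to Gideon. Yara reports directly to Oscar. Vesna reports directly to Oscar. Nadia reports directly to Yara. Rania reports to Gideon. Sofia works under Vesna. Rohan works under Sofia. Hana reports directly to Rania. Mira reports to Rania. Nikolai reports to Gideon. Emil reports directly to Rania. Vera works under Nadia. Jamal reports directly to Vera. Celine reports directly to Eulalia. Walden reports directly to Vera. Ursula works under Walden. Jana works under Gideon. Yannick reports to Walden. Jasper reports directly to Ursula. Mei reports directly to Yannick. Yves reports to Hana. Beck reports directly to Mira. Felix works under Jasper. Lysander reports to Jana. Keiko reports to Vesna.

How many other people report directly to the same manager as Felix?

0

Felix reports to Jasper, and Jasper has no other direct reports. Felix has 0 peers.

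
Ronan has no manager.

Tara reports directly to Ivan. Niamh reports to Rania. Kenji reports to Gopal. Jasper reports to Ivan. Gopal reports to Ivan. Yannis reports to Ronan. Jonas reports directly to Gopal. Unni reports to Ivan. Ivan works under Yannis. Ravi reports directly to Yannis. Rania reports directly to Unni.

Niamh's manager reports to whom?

Niamh reports to Rania, and Rania reports to Unni. So Niamh's skip-level manager is Unni.

Unni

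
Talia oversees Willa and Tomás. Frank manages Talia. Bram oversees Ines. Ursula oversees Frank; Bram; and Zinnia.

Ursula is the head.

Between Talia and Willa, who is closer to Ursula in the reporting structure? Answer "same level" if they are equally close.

Talia is 2 levels below Ursula; Willa is 3. Talia is higher.

Talia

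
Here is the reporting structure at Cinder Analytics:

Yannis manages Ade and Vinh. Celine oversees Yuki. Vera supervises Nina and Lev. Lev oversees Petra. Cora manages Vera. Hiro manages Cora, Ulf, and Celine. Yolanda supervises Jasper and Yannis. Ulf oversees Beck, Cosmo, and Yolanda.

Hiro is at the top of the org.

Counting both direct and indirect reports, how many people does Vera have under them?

3

Vera directly manages Nina, Lev. Nina has no reports. Under Lev: Petra (1). So Vera's organization is 2 direct reports plus everyone under them: 1 + 2 = 3.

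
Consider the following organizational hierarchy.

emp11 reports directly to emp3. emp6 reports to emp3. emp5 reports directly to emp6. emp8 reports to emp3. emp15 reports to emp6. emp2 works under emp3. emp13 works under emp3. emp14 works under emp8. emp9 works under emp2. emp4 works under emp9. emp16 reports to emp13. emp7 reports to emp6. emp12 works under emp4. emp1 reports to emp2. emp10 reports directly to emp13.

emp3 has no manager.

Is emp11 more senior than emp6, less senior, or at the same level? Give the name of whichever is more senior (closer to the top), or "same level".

same level

Both emp11 and emp6 are 1 level below emp3.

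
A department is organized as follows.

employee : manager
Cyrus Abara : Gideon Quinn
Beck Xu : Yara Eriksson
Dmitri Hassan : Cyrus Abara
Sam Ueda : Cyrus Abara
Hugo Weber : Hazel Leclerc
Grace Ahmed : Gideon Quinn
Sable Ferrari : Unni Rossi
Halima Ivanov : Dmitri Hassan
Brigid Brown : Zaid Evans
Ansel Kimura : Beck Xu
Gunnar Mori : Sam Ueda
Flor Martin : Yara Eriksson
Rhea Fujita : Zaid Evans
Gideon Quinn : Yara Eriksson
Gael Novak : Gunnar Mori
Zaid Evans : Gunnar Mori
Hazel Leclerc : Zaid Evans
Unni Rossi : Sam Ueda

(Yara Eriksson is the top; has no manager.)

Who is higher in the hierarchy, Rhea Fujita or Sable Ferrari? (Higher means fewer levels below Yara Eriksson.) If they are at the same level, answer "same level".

Rhea Fujita is 6 levels below Yara Eriksson; Sable Ferrari is 5. Sable Ferrari is higher.

Sable Ferrari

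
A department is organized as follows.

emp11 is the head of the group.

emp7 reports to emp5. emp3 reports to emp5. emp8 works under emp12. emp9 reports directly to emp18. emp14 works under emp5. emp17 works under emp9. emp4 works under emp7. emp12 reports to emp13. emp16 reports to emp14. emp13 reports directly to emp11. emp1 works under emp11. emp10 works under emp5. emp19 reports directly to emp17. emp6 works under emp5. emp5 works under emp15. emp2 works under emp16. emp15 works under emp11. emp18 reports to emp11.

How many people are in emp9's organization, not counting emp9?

2

emp9 directly manages emp17. Under emp17: emp19 (1). That's 2 in total.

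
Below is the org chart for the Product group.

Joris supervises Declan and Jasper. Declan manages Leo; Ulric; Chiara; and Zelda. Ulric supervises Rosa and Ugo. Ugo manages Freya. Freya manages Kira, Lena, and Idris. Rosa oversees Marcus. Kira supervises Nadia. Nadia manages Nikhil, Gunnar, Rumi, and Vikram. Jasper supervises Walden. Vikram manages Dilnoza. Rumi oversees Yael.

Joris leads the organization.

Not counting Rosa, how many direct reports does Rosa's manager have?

1

Rosa reports to Ulric. Ulric's other direct reports are Ugo — 1 peer.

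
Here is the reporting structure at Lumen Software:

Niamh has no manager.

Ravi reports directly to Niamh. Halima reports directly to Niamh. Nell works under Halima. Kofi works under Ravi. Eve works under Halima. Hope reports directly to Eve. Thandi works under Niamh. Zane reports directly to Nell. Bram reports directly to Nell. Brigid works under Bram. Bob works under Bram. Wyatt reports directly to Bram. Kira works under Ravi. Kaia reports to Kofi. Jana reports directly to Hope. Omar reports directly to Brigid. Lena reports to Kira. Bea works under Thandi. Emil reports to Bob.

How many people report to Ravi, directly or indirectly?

Ravi directly manages Kofi, Kira. Under Kofi: Kaia (1). Under Kira: Lena (1). So Ravi's organization is 2 direct reports plus everyone under them: 2 + 2 = 4.

4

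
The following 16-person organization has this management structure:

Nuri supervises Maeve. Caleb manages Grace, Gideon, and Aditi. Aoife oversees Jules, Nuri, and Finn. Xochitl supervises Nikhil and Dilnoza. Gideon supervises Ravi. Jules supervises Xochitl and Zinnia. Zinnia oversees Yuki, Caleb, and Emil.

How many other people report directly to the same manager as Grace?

Grace reports to Caleb. Caleb's other direct reports are Gideon, Aditi — 2 peers.

2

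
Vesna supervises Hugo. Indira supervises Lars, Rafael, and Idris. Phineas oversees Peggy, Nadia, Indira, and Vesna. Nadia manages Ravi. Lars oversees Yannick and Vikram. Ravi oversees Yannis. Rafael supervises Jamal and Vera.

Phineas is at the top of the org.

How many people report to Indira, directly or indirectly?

7

Indira directly manages Idris, Rafael, Lars. Idris has no reports. Under Rafael: Vera, Jamal (2). Under Lars: Vikram, Yannick (2). So Indira's organization is 3 direct reports plus everyone under them: 1 + 3 + 3 = 7.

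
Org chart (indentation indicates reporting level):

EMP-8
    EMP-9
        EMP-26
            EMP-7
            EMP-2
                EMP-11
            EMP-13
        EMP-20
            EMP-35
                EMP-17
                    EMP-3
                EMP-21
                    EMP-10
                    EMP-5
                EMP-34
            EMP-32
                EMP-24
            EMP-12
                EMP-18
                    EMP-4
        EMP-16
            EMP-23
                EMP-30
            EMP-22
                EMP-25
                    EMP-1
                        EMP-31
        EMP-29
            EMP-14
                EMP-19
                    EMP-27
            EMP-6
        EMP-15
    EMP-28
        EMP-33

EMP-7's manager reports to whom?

EMP-7 reports to EMP-26, and EMP-26 reports to EMP-9. So EMP-7's skip-level manager is EMP-9.

EMP-9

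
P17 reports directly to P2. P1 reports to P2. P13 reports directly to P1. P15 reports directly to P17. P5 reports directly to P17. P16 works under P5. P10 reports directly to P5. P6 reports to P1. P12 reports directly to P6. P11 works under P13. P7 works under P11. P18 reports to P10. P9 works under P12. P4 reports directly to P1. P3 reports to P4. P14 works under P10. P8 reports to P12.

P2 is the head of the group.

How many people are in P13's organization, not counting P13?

P13 directly manages P11. Under P11: P7 (1). That's 2 in total.

2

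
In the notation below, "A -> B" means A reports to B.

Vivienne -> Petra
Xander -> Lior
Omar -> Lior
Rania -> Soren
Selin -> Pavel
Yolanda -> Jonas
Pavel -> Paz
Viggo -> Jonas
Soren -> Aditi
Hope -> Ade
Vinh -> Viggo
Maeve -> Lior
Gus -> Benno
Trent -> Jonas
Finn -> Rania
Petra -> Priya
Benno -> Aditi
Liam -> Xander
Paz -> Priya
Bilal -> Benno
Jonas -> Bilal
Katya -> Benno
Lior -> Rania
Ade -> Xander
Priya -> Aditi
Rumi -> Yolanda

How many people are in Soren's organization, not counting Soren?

Soren directly manages Rania. Under Rania: Finn, Lior, Maeve, Omar, Xander, Liam, Ade, Hope (8). That's 9 in total.

9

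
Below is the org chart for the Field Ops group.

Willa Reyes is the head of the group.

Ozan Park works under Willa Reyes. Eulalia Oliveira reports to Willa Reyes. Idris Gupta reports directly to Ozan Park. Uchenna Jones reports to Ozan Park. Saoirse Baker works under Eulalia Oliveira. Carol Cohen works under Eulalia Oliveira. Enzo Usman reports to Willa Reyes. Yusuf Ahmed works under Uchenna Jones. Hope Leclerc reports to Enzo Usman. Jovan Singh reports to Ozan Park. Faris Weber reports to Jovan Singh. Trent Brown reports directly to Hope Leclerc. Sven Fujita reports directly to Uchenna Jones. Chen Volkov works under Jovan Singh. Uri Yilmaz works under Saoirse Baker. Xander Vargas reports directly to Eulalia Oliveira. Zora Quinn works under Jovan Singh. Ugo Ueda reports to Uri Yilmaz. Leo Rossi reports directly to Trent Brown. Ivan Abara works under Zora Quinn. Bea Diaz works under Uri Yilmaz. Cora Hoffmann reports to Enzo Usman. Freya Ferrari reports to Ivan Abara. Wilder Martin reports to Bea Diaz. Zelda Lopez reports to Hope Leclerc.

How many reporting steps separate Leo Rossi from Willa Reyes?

4

Chain from Leo Rossi up to Willa Reyes: Leo Rossi → Trent Brown → Hope Leclerc → Enzo Usman → Willa Reyes. That is 4 steps up, so Leo Rossi is 4 levels below Willa Reyes.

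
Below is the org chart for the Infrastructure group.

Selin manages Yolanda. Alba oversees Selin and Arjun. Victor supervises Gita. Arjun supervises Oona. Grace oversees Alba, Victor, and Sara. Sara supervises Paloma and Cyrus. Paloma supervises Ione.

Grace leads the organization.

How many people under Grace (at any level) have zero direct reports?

The people in Grace's organization with no one reporting to them are Cyrus, Ione, Gita, Oona, Yolanda. That is 5.

5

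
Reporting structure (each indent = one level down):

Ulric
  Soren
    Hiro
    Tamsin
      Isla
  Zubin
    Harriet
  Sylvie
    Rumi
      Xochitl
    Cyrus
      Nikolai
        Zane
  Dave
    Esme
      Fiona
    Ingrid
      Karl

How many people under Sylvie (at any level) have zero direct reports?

The people in Sylvie's organization with no one reporting to them are Zane, Xochitl. That is 2.

2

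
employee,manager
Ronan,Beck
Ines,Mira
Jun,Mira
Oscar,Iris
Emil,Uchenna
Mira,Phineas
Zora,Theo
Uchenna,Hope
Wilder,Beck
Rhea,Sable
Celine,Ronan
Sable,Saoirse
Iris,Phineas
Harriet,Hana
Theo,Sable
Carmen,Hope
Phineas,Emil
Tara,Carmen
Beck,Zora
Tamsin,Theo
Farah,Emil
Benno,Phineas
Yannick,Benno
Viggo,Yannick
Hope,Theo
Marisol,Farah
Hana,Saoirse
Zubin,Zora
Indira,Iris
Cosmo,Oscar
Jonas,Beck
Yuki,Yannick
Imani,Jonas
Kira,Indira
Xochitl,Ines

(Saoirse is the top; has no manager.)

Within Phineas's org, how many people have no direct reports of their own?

6

The people in Phineas's organization with no one reporting to them are Xochitl, Jun, Yuki, Viggo, Kira, Cosmo. That is 6.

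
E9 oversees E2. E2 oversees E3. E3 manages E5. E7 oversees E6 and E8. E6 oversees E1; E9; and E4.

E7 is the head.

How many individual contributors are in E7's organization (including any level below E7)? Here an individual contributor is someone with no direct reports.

The people in E7's organization with no one reporting to them are E8, E4, E5, E1. That is 4.

4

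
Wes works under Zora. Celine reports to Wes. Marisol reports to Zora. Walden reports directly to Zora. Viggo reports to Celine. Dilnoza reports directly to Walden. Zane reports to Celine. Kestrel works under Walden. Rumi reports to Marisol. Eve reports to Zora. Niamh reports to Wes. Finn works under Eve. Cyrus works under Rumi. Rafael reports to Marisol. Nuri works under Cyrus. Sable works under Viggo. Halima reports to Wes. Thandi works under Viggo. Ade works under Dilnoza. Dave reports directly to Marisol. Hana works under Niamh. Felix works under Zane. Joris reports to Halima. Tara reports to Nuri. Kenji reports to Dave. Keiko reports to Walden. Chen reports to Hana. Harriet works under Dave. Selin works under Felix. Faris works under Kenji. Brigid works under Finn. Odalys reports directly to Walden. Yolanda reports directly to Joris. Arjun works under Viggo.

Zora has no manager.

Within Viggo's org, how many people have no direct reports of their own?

3

The people in Viggo's organization with no one reporting to them are Arjun, Thandi, Sable. That is 3.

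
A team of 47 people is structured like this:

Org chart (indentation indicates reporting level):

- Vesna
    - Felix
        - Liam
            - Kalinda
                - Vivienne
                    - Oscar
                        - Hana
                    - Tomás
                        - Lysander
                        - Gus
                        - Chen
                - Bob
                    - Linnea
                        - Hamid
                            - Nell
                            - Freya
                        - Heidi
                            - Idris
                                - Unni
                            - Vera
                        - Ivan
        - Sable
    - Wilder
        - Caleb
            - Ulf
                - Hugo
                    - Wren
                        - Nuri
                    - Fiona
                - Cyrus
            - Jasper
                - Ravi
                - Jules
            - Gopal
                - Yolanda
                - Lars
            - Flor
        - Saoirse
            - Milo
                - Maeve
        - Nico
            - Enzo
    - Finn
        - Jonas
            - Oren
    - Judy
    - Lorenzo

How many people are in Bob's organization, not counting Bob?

9

Bob directly manages Linnea. Under Linnea: Ivan, Heidi, Vera, Idris, Unni, Hamid, Freya, Nell (8). That's 9 in total.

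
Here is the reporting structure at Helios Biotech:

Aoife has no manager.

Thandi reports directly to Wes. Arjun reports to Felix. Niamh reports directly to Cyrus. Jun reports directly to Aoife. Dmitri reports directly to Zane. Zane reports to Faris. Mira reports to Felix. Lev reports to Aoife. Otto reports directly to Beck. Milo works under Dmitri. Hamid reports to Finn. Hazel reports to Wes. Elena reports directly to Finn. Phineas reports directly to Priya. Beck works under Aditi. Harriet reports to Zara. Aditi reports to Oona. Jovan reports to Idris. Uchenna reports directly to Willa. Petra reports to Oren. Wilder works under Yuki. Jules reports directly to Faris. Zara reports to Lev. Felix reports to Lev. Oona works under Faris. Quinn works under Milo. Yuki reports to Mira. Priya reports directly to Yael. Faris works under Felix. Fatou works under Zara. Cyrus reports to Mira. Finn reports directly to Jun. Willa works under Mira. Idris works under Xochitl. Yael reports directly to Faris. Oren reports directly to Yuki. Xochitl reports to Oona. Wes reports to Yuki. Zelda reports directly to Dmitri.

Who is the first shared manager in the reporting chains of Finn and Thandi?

Finn's chain of managers is Jun, Aoife. Thandi's chain of managers is Wes, Yuki, Mira, Felix, Lev, Aoife. The first manager that appears in both chains is Aoife.

Aoife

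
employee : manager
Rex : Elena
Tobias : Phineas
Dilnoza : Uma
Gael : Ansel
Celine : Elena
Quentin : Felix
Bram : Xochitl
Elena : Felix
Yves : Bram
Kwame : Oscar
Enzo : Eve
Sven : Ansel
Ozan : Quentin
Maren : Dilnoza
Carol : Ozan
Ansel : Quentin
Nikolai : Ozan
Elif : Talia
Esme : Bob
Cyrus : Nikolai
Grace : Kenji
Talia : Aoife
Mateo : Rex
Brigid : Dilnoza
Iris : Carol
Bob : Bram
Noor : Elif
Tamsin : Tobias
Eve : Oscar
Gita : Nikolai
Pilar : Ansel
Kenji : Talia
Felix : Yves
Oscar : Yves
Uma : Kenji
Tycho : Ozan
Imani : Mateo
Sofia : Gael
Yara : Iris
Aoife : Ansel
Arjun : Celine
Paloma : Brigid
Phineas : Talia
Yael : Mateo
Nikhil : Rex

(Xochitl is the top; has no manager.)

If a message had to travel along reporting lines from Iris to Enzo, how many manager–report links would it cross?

Iris is 5 levels below Yves, and Enzo is 3 levels below Yves (their lowest common manager). The shortest path runs up from Iris to Yves and back down to Enzo: 5 + 3 = 8 links.

8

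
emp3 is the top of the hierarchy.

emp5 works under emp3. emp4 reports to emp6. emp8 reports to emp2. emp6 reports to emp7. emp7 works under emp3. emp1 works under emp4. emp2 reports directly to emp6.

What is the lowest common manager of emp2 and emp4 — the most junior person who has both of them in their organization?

emp6

emp2's chain of managers is emp6, emp7, emp3. emp4's chain of managers is emp6, emp7, emp3. The first manager that appears in both chains is emp6.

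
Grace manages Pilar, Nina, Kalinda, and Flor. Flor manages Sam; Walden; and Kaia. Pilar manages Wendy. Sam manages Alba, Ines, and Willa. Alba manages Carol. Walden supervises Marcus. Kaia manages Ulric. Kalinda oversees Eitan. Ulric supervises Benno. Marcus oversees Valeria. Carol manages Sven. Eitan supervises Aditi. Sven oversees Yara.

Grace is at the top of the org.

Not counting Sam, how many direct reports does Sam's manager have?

Sam reports to Flor. Flor's other direct reports are Walden, Kaia — 2 peers.

2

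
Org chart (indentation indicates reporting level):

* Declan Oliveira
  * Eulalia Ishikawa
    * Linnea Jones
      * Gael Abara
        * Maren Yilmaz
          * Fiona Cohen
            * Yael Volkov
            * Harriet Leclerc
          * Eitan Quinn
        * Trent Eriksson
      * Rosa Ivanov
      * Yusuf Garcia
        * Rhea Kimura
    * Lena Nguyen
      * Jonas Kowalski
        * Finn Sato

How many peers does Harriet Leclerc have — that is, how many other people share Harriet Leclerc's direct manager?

1

Harriet Leclerc reports to Fiona Cohen. Fiona Cohen's other direct reports are Yael Volkov — 1 peer.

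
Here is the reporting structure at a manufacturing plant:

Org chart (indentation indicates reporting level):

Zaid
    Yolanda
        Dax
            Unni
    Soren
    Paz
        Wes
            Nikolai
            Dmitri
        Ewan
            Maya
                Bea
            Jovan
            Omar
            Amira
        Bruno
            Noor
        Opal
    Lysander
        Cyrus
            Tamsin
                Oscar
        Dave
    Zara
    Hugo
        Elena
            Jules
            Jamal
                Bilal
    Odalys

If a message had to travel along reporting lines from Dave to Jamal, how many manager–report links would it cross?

Dave is 2 levels below Zaid, and Jamal is 3 levels below Zaid (their lowest common manager). The shortest path runs up from Dave to Zaid and back down to Jamal: 2 + 3 = 5 links.

5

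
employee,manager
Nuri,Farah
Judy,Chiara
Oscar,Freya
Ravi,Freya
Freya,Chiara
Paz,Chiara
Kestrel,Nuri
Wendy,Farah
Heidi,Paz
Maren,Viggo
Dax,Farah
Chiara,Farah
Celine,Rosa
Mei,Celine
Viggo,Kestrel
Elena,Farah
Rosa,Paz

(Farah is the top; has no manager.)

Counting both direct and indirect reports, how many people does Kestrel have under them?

2

Kestrel directly manages Viggo. Under Viggo: Maren (1). That's 2 in total.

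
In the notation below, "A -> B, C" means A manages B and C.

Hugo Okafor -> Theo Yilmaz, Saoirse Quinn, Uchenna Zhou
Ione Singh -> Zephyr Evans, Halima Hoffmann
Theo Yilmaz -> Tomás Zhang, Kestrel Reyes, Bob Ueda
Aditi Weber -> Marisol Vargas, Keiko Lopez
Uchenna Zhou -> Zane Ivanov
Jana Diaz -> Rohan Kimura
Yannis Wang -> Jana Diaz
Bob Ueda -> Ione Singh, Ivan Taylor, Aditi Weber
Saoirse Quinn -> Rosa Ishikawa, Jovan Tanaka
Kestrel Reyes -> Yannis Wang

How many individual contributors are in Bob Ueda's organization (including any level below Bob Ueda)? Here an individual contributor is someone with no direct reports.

The people in Bob Ueda's organization with no one reporting to them are Keiko Lopez, Marisol Vargas, Ivan Taylor, Halima Hoffmann, Zephyr Evans. That is 5.

5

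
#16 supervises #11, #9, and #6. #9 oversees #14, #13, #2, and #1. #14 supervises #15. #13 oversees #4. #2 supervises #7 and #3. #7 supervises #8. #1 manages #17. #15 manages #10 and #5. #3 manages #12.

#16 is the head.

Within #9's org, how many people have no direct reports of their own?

The people in #9's organization with no one reporting to them are #17, #12, #8, #4, #5, #10. That is 6.

6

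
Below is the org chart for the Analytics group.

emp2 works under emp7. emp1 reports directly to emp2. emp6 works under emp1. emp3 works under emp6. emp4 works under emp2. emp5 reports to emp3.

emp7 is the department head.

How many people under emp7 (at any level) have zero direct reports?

2

The people in emp7's organization with no one reporting to them are emp4, emp5. That is 2.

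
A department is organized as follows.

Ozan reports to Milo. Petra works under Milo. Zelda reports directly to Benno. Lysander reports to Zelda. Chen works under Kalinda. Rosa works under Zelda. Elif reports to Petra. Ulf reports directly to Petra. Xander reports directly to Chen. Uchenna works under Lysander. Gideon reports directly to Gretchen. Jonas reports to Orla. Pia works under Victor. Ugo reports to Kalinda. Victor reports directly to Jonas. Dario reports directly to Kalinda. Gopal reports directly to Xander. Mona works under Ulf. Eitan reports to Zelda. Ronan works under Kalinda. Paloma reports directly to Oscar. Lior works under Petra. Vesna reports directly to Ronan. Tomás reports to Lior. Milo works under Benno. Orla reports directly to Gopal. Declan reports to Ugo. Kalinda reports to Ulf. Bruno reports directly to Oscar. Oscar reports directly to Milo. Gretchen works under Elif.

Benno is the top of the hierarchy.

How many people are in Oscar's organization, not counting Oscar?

Oscar directly manages Paloma, Bruno. Paloma has no reports. Bruno has no reports. So Oscar's organization is 2 direct reports plus everyone under them: 1 + 1 = 2.

2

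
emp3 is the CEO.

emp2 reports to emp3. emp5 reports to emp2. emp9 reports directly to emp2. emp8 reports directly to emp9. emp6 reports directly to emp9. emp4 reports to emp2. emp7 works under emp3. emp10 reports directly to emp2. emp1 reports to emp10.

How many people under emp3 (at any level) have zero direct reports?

6

The people in emp3's organization with no one reporting to them are emp7, emp1, emp4, emp6, emp8, emp5. That is 6.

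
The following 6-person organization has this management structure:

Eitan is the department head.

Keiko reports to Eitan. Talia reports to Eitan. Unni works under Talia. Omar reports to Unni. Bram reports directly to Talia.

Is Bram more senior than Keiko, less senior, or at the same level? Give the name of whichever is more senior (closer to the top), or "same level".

Bram is 2 levels below Eitan; Keiko is 1. Keiko is higher.

Keiko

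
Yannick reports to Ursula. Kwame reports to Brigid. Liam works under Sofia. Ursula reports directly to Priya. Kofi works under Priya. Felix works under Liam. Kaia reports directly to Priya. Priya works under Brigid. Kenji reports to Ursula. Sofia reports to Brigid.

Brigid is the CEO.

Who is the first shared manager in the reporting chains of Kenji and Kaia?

Kenji's chain of managers is Ursula, Priya, Brigid. Kaia's chain of managers is Priya, Brigid. The first manager that appears in both chains is Priya.

Priya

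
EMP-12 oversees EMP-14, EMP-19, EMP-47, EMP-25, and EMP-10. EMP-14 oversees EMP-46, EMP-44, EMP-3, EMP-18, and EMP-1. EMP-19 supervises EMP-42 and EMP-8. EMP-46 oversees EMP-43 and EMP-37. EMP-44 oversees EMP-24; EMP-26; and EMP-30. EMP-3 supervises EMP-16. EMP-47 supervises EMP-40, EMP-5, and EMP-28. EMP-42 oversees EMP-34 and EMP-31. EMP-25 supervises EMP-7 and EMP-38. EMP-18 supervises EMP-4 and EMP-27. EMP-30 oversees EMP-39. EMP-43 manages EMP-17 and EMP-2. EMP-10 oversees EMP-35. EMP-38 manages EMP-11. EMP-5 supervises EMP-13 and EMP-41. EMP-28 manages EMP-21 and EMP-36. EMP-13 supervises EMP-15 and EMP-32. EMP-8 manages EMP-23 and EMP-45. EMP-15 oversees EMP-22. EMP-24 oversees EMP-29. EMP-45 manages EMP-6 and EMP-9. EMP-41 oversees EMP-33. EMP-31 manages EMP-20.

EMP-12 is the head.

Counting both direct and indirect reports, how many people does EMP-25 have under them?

3

EMP-25 directly manages EMP-38, EMP-7. Under EMP-38: EMP-11 (1). EMP-7 has no reports. So EMP-25's organization is 2 direct reports plus everyone under them: 2 + 1 = 3.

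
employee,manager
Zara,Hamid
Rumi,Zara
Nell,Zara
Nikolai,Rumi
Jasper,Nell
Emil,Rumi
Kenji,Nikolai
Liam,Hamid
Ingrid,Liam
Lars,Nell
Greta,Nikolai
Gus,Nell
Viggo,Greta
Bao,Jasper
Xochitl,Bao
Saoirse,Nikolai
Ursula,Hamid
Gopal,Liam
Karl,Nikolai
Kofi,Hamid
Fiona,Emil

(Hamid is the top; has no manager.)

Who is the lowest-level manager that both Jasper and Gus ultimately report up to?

Nell

Jasper's chain of managers is Nell, Zara, Hamid. Gus's chain of managers is Nell, Zara, Hamid. The first manager that appears in both chains is Nell.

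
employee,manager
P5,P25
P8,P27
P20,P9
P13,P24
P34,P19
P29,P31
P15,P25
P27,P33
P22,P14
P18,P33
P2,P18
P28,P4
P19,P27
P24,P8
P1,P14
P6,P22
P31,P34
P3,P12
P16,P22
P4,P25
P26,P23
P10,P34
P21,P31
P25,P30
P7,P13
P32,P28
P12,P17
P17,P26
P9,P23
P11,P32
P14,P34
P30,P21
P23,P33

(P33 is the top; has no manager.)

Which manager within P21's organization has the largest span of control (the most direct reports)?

P25

Direct-report counts within P21's organization: P21 has 1; P30 has 1; P25 has 3; P4 has 1; P28 has 1; P32 has 1. The largest is 3, held by P25.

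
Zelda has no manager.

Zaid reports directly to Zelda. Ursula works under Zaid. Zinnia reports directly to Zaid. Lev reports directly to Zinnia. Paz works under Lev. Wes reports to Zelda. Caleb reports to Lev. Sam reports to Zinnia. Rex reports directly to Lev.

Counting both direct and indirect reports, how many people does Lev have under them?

Lev directly manages Paz, Caleb, Rex. Paz has no reports. Caleb has no reports. Rex has no reports. So Lev's organization is 3 direct reports plus everyone under them: 1 + 1 + 1 = 3.

3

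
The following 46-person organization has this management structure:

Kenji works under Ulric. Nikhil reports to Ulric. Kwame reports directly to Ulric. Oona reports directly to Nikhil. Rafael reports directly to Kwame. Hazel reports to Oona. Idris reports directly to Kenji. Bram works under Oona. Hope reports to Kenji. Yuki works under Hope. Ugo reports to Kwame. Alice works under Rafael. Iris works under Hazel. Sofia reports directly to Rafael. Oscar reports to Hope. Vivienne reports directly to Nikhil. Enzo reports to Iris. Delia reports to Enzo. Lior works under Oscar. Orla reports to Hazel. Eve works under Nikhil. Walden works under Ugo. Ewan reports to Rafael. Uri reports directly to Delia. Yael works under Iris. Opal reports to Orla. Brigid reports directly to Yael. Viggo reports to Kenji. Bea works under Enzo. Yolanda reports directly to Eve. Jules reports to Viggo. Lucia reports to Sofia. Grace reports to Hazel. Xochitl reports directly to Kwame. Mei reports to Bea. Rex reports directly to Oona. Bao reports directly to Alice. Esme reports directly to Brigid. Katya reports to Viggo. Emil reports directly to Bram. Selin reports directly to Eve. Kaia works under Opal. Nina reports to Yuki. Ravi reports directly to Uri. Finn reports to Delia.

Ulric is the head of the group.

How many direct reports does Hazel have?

3

Hazel directly manages Iris, Orla, Grace. That is 3 direct reports.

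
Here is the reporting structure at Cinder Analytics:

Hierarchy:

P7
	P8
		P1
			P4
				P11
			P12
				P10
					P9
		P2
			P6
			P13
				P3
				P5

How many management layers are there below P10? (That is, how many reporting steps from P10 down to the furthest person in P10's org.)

1

The longest chain under P10 runs P10 → P9, which is 1 level below P10.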